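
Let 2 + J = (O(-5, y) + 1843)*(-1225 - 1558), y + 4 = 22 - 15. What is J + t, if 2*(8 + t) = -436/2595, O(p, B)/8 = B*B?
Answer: -13829935943/2595 ≈ -5.3295e+6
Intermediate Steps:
y = 3 (y = -4 + (22 - 15) = -4 + 7 = 3)
O(p, B) = 8*B² (O(p, B) = 8*(B*B) = 8*B²)
J = -5329447 (J = -2 + (8*3² + 1843)*(-1225 - 1558) = -2 + (8*9 + 1843)*(-2783) = -2 + (72 + 1843)*(-2783) = -2 + 1915*(-2783) = -2 - 5329445 = -5329447)
t = -20978/2595 (t = -8 + (-436/2595)/2 = -8 + (-436*1/2595)/2 = -8 + (½)*(-436/2595) = -8 - 218/2595 = -20978/2595 ≈ -8.0840)
J + t = -5329447 - 20978/2595 = -13829935943/2595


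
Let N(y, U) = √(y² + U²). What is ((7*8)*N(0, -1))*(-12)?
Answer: -672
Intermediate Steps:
N(y, U) = √(U² + y²)
((7*8)*N(0, -1))*(-12) = ((7*8)*√((-1)² + 0²))*(-12) = (56*√(1 + 0))*(-12) = (56*√1)*(-12) = (56*1)*(-12) = 56*(-12) = -672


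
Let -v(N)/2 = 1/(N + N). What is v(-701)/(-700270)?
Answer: -1/490889270 ≈ -2.0371e-9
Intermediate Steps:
v(N) = -1/N (v(N) = -2/(N + N) = -2*1/(2*N) = -1/N)
v(-701)/(-700270) = -1/(-701)/(-700270) = -1*(-1/701)*(-1/700270) = (1/701)*(-1/700270) = -1/490889270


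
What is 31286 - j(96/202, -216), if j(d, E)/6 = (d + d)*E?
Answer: 3284302/101 ≈ 32518.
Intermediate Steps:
j(d, E) = 12*E*d (j(d, E) = 6*((d + d)*E) = 6*((2*d)*E) = 6*(2*E*d) = 12*E*d)
31286 - j(96/202, -216) = 31286 - 12*(-216)*96/202 = 31286 - 12*(-216)*96*(1/202) = 31286 - 12*(-216)*48/101 = 31286 - 1*(-124416/101) = 31286 + 124416/101 = 3284302/101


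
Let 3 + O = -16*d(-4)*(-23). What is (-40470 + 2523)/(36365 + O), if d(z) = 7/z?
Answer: -12649/11906 ≈ -1.0624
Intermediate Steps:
O = -647 (O = -3 - 112/(-4)*(-23) = -3 - 112*(-1)/4*(-23) = -3 - 16*(-7/4)*(-23) = -3 + 28*(-23) = -3 - 644 = -647)
(-40470 + 2523)/(36365 + O) = (-40470 + 2523)/(36365 - 647) = -37947/35718 = -37947*1/35718 = -12649/11906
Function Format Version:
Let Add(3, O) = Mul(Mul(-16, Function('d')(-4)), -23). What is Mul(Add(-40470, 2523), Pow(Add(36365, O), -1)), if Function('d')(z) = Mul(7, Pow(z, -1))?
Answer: Rational(-12649, 11906) ≈ -1.0624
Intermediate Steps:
O = -647 (O = Add(-3, Mul(Mul(-16, Mul(7, Pow(-4, -1))), -23)) = Add(-3, Mul(Mul(-16, Mul(7, Rational(-1, 4))), -23)) = Add(-3, Mul(Mul(-16, Rational(-7, 4)), -23)) = Add(-3, Mul(28, -23)) = Add(-3, -644) = -647)
Mul(Add(-40470, 2523), Pow(Add(36365, O), -1)) = Mul(Add(-40470, 2523), Pow(Add(36365, -647), -1)) = Mul(-37947, Pow(35718, -1)) = Mul(-37947, Rational(1, 35718)) = Rational(-12649, 11906)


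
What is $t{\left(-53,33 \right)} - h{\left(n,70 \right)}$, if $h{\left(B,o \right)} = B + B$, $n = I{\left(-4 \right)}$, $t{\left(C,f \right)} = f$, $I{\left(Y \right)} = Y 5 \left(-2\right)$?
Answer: $-47$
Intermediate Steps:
$I{\left(Y \right)} = - 10 Y$ ($I{\left(Y \right)} = 5 Y \left(-2\right) = - 10 Y$)
$n = 40$ ($n = \left(-10\right) \left(-4\right) = 40$)
$h{\left(B,o \right)} = 2 B$
$t{\left(-53,33 \right)} - h{\left(n,70 \right)} = 33 - 2 \cdot 40 = 33 - 80 = -47$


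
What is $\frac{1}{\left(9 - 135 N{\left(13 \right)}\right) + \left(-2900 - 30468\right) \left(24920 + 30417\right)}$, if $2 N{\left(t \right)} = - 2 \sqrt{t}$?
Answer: $- \frac{1846485007}{3409506881075553124} - \frac{135 \sqrt{13}}{3409506881075553124} \approx -5.4157 \cdot 10^{-10}$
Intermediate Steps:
$N{\left(t \right)} = - \sqrt{t}$ ($N{\left(t \right)} = \frac{\left(-2\right) \sqrt{t}}{2} = - \sqrt{t}$)
$\frac{1}{\left(9 - 135 N{\left(13 \right)}\right) + \left(-2900 - 30468\right) \left(24920 + 30417\right)} = \frac{1}{\left(9 - 135 \left(- \sqrt{13}\right)\right) + \left(-2900 - 30468\right) \left(24920 + 30417\right)} = \frac{1}{\left(9 + 135 \sqrt{13}\right) - 1846485016} = \frac{1}{-1846485007 + 135 \sqrt{13}}$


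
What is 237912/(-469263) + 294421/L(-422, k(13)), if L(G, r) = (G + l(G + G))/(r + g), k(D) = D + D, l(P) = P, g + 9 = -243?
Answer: 5204009678801/99014493 ≈ 52558.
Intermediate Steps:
g = -252 (g = -9 - 243 = -252)
k(D) = 2*D
L(G, r) = 3*G/(-252 + r) (L(G, r) = (G + (G + G))/(r - 252) = (G + 2*G)/(-252 + r) = (3*G)/(-252 + r) = 3*G/(-252 + r))
237912/(-469263) + 294421/L(-422, k(13)) = 237912/(-469263) + 294421/((3*(-422)/(-252 + 2*13))) = 237912*(-1/469263) + 294421/((3*(-422)/(-252 + 26))) = -79304/156421 + 294421/((3*(-422)/(-226))) = -79304/156421 + 294421/((3*(-422)*(-1/226))) = -79304/156421 + 294421/(633/113) = -79304/156421 + 294421*(113/633) = -79304/156421 + 33269573/633 = 5204009678801/99014493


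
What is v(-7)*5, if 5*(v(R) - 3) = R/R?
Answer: 16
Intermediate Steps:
v(R) = 16/5 (v(R) = 3 + (R/R)/5 = 3 + (⅕)*1 = 3 + ⅕ = 16/5)
v(-7)*5 = (16/5)*5 = 16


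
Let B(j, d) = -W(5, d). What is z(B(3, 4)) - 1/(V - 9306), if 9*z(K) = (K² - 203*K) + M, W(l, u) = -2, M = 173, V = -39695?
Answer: -11221220/441009 ≈ -25.444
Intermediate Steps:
B(j, d) = 2 (B(j, d) = -1*(-2) = 2)
z(K) = 173/9 - 203*K/9 + K²/9 (z(K) = ((K² - 203*K) + 173)/9 = (173 + K² - 203*K)/9 = 173/9 - 203*K/9 + K²/9)
z(B(3, 4)) - 1/(V - 9306) = (173/9 - 203/9*2 + (⅑)*2²) - 1/(-39695 - 9306) = (173/9 - 406/9 + (⅑)*4) - 1/(-49001) = (173/9 - 406/9 + 4/9) - 1*(-1/49001) = -229/9 + 1/49001 = -11221220/441009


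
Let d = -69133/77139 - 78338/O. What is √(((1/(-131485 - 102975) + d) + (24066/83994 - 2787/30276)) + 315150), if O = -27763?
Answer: √363769322717247176911586509010312181802292910/33974487902424726270 ≈ 561.38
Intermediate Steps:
d = 4123575503/2141610057 (d = -69133/77139 - 78338/(-27763) = -69133*1/77139 - 78338*(-1/27763) = -69133/77139 + 78338/27763 = 4123575503/2141610057 ≈ 1.9255)
√(((1/(-131485 - 102975) + d) + (24066/83994 - 2787/30276)) + 315150) = √(((1/(-131485 - 102975) + 4123575503/2141610057) + (24066/83994 - 2787/30276)) + 315150) = √(((1/(-234460) + 4123575503/2141610057) + (24066*(1/83994) - 2787*1/30276)) + 315150) = √(((-1/234460 + 4123575503/2141610057) + (4011/13999 - 929/10092)) + 315150) = √((966811370823323/502121893964220 + 27473941/141277908) + 315150) = √(6266014799588022809971/2955780447510951185490 + 315150) = √(931520474047875854129983471/2955780447510951185490) = √363769322717247176911586509010312181802292910/33974487902424726270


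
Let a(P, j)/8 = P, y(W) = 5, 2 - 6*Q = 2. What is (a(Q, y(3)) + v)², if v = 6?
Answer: 36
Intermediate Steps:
Q = 0 (Q = ⅓ - ⅙*2 = ⅓ - ⅓ = 0)
a(P, j) = 8*P
(a(Q, y(3)) + v)² = (8*0 + 6)² = (0 + 6)² = 6² = 36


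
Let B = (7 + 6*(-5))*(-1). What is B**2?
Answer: 529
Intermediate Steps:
B = 23 (B = (7 - 30)*(-1) = -23*(-1) = 23)
B**2 = 23**2 = 529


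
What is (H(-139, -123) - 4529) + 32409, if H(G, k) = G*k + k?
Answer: 44854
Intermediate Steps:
H(G, k) = k + G*k
(H(-139, -123) - 4529) + 32409 = (-123*(1 - 139) - 4529) + 32409 = (-123*(-138) - 4529) + 32409 = (16974 - 4529) + 32409 = 12445 + 32409 = 44854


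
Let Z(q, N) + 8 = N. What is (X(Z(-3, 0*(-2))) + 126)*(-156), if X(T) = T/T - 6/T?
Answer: -19929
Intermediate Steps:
Z(q, N) = -8 + N
X(T) = 1 - 6/T
(X(Z(-3, 0*(-2))) + 126)*(-156) = ((-6 + (-8 + 0*(-2)))/(-8 + 0*(-2)) + 126)*(-156) = ((-6 + (-8 + 0))/(-8 + 0) + 126)*(-156) = ((-6 - 8)/(-8) + 126)*(-156) = (-⅛*(-14) + 126)*(-156) = (7/4 + 126)*(-156) = (511/4)*(-156) = -19929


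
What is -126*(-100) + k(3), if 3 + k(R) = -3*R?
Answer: 12588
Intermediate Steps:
k(R) = -3 - 3*R
-126*(-100) + k(3) = -126*(-100) + (-3 - 3*3) = 12600 + (-3 - 9) = 12600 - 12 = 12588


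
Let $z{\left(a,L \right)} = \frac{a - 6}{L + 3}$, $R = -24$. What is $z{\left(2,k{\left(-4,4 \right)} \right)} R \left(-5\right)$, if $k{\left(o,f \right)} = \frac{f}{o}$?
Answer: $-240$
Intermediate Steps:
$z{\left(a,L \right)} = \frac{-6 + a}{3 + L}$
$z{\left(2,k{\left(-4,4 \right)} \right)} R \left(-5\right) = \frac{-6 + 2}{3 + \frac{4}{-4}} \left(-24\right) \left(-5\right) = \frac{1}{3 + 4 \left(- \frac{1}{4}\right)} \left(-4\right) \left(-24\right) \left(-5\right) = \frac{1}{3 - 1} \left(-4\right) \left(-24\right) \left(-5\right) = \frac{1}{2} \left(-4\right) \left(-24\right) \left(-5\right) = \left(-2\right) \left(-24\right) \left(-5\right) = 48 \left(-5\right) = -240$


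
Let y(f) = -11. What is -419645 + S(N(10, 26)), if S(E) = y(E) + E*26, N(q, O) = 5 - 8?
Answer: -419734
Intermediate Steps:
N(q, O) = -3
S(E) = -11 + 26*E (S(E) = -11 + E*26 = -11 + 26*E)
-419645 + S(N(10, 26)) = -419645 + (-11 + 26*(-3)) = -419645 + (-11 - 78) = -419645 - 89 = -419734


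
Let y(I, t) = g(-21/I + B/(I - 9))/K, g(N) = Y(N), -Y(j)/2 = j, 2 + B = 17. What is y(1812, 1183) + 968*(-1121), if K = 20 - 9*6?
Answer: -6696398677891/6171068 ≈ -1.0851e+6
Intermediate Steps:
B = 15 (B = -2 + 17 = 15)
K = -34 (K = 20 - 54 = -34)
Y(j) = -2*j
g(N) = -2*N
y(I, t) = -21/(17*I) + 15/(17*(-9 + I)) (y(I, t) = -2*(-21/I + 15/(I - 9))/(-34) = -2*(-21/I + 15/(-9 + I))*(-1/34) = (-30/(-9 + I) + 42/I)*(-1/34) = -21/(17*I) + 15/(17*(-9 + I)))
y(1812, 1183) + 968*(-1121) = (3/17)*(63 - 2*1812)/(1812*(-9 + 1812)) + 968*(-1121) = (3/17)*(1/1812)*(63 - 3624)/1803 - 1085128 = (3/17)*(1/1812)*(1/1803)*(-3561) - 1085128 = -1187/6171068 - 1085128 = -6696398677891/6171068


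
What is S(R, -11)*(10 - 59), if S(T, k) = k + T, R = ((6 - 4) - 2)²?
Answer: 539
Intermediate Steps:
R = 0 (R = (2 - 2)² = 0² = 0)
S(T, k) = T + k
S(R, -11)*(10 - 59) = (0 - 11)*(10 - 59) = -11*(-49) = 539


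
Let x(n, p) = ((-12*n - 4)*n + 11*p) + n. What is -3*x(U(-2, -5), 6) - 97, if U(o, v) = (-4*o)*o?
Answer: 8777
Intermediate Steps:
U(o, v) = -4*o²
x(n, p) = n + 11*p + n*(-4 - 12*n) (x(n, p) = ((-4 - 12*n)*n + 11*p) + n = (n*(-4 - 12*n) + 11*p) + n = (11*p + n*(-4 - 12*n)) + n = n + 11*p + n*(-4 - 12*n))
-3*x(U(-2, -5), 6) - 97 = -3*(-12*(-4*(-2)²)² - (-12)*(-2)² + 11*6) - 97 = -3*(-12*(-4*4)² - (-12)*4 + 66) - 97 = -3*(-12*(-16)² - 3*(-16) + 66) - 97 = -3*(-12*256 + 48 + 66) - 97 = -3*(-3072 + 48 + 66) - 97 = -3*(-2958) - 97 = 8874 - 97 = 8777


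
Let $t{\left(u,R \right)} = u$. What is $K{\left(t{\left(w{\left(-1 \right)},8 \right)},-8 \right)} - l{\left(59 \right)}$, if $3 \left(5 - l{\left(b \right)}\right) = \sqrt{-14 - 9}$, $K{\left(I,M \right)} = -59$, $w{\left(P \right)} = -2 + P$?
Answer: $-64 + \frac{i \sqrt{23}}{3} \approx -64.0 + 1.5986 i$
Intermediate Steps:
$l{\left(b \right)} = 5 - \frac{i \sqrt{23}}{3}$ ($l{\left(b \right)} = 5 - \frac{\sqrt{-14 - 9}}{3} = 5 - \frac{\sqrt{-23}}{3} = 5 - \frac{i \sqrt{23}}{3}$)
$K{\left(t{\left(w{\left(-1 \right)},8 \right)},-8 \right)} - l{\left(59 \right)} = -59 - \left(5 - \frac{i \sqrt{23}}{3}\right) = -64 + \frac{i \sqrt{23}}{3}$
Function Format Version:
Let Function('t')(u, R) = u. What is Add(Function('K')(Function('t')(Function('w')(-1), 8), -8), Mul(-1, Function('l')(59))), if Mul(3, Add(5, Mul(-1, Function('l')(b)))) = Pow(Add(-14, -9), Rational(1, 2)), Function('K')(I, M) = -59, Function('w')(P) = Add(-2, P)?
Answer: Add(-64, Mul(Rational(1, 3), I, Pow(23, Rational(1, 2)))) ≈ Add(-64.000, Mul(1.5986, I))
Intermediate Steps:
Function('l')(b) = Add(5, Mul(Rational(-1, 3), I, Pow(23, Rational(1, 2)))) (Function('l')(b) = Add(5, Mul(Rational(-1, 3), Pow(Add(-14, -9), Rational(1, 2)))) = Add(5, Mul(Rational(-1, 3), Pow(-23, Rational(1, 2)))) = Add(5, Mul(Rational(-1, 3), Mul(I, Pow(23, Rational(1, 2))))) = Add(5, Mul(Rational(-1, 3), I, Pow(23, Rational(1, 2)))))
Add(Function('K')(Function('t')(Function('w')(-1), 8), -8), Mul(-1, Function('l')(59))) = Add(-59, Mul(-1, Add(5, Mul(Rational(-1, 3), I, Pow(23, Rational(1, 2)))))) = Add(-59, Add(-5, Mul(Rational(1, 3), I, Pow(23, Rational(1, 2))))) = Add(-64, Mul(Rational(1, 3), I, Pow(23, Rational(1, 2))))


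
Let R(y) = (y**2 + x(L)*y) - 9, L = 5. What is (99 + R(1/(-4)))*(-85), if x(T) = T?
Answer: -120785/16 ≈ -7549.1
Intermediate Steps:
R(y) = -9 + y**2 + 5*y (R(y) = (y**2 + 5*y) - 9 = -9 + y**2 + 5*y)
(99 + R(1/(-4)))*(-85) = (99 + (-9 + (1/(-4))**2 + 5/(-4)))*(-85) = (99 + (-9 + (-1/4)**2 + 5*(-1/4)))*(-85) = (99 + (-9 + 1/16 - 5/4))*(-85) = (99 - 163/16)*(-85) = (1421/16)*(-85) = -120785/16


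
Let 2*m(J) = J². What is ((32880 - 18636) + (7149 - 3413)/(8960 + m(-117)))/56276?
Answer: 112561517/444707021 ≈ 0.25311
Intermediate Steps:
m(J) = J²/2
((32880 - 18636) + (7149 - 3413)/(8960 + m(-117)))/56276 = ((32880 - 18636) + (7149 - 3413)/(8960 + (½)*(-117)²))/56276 = (14244 + 3736/(8960 + (½)*13689))*(1/56276) = (14244 + 3736/(8960 + 13689/2))*(1/56276) = (14244 + 3736/(31609/2))*(1/56276) = (14244 + 3736*(2/31609))*(1/56276) = (14244 + 7472/31609)*(1/56276) = (450246068/31609)*(1/56276) = 112561517/444707021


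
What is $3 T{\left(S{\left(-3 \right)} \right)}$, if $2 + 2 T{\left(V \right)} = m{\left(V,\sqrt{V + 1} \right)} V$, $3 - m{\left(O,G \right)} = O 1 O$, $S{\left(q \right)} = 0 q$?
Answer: $-3$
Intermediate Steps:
$S{\left(q \right)} = 0$
$m{\left(O,G \right)} = 3 - O^{2}$ ($m{\left(O,G \right)} = 3 - O 1 O = 3 - O O = 3 - O^{2}$)
$T{\left(V \right)} = -1 + \frac{V \left(3 - V^{2}\right)}{2}$ ($T{\left(V \right)} = -1 + \frac{\left(3 - V^{2}\right) V}{2} = -1 + \frac{V \left(3 - V^{2}\right)}{2}$)
$3 T{\left(S{\left(-3 \right)} \right)} = 3 \left(-1 - \frac{0^{3}}{2} + \frac{3}{2} \cdot 0\right) = 3 \left(-1 - 0 + 0\right) = 3 \left(-1 + 0 + 0\right) = 3 \left(-1\right) = -3$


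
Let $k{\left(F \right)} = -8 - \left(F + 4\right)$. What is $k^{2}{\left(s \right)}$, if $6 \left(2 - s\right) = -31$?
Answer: $\frac{13225}{36} \approx 367.36$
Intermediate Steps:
$s = \frac{43}{6}$ ($s = 2 - - \frac{31}{6} = 2 + \frac{31}{6} = \frac{43}{6} \approx 7.1667$)
$k{\left(F \right)} = -12 - F$ ($k{\left(F \right)} = -8 - \left(4 + F\right) = -12 - F$)
$k^{2}{\left(s \right)} = \left(-12 - \frac{43}{6}\right)^{2} = \left(- \frac{115}{6}\right)^{2} = \frac{13225}{36}$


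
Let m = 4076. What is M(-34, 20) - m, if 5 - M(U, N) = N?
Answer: -4091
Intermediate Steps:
M(U, N) = 5 - N
M(-34, 20) - m = (5 - 1*20) - 1*4076 = (5 - 20) - 4076 = -15 - 4076 = -4091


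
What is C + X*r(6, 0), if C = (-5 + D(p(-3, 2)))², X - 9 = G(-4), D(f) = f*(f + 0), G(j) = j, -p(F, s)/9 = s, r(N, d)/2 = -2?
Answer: 101741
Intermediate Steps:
r(N, d) = -4 (r(N, d) = 2*(-2) = -4)
p(F, s) = -9*s
D(f) = f² (D(f) = f*f = f²)
X = 5 (X = 9 - 4 = 5)
C = 101761 (C = (-5 + (-9*2)²)² = (-5 + (-18)²)² = (-5 + 324)² = 319² = 101761)
C + X*r(6, 0) = 101761 + 5*(-4) = 101761 - 20 = 101741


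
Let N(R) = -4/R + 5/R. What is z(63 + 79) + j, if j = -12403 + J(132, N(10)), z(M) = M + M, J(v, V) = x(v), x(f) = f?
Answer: -11987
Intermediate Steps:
N(R) = 1/R
J(v, V) = v
z(M) = 2*M
j = -12271 (j = -12403 + 132 = -12271)
z(63 + 79) + j = 2*(63 + 79) - 12271 = 2*142 - 12271 = 284 - 12271 = -11987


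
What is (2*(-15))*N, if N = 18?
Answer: -540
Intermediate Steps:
(2*(-15))*N = (2*(-15))*18 = -30*18 = -540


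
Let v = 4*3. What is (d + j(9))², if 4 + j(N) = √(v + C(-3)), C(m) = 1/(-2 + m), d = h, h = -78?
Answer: (410 - √295)²/25 ≈ 6172.4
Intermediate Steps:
d = -78
v = 12
j(N) = -4 + √295/5 (j(N) = -4 + √(12 + 1/(-2 - 3)) = -4 + √(12 + 1/(-5)) = -4 + √(12 - ⅕) = -4 + √(59/5) = -4 + √295/5)
(d + j(9))² = (-78 + (-4 + √295/5))² = (-82 + √295/5)²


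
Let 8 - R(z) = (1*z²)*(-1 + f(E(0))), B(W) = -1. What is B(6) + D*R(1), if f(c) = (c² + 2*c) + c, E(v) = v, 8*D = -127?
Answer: -1151/8 ≈ -143.88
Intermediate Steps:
D = -127/8 (D = (⅛)*(-127) = -127/8 ≈ -15.875)
f(c) = c² + 3*c
R(z) = 8 + z² (R(z) = 8 - 1*z²*(-1 + 0*(3 + 0)) = 8 - z²*(-1 + 0*3) = 8 - z²*(-1 + 0) = 8 - z²*(-1) = 8 - (-1)*z² = 8 + z²)
B(6) + D*R(1) = -1 - 127*(8 + 1²)/8 = -1 - 127*(8 + 1)/8 = -1 - 127/8*9 = -1 - 1143/8 = -1151/8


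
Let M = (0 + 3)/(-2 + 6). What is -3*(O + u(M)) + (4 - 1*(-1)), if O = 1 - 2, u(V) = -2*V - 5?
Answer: 55/2 ≈ 27.500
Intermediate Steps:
M = ¾ (M = 3/4 = 3*(¼) = ¾ ≈ 0.75000)
u(V) = -5 - 2*V
O = -1
-3*(O + u(M)) + (4 - 1*(-1)) = -3*(-1 + (-5 - 2*¾)) + (4 - 1*(-1)) = -3*(-1 + (-5 - 3/2)) + (4 + 1) = -3*(-1 - 13/2) + 5 = -3*(-15/2) + 5 = 45/2 + 5 = 55/2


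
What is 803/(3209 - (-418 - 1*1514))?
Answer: 803/5141 ≈ 0.15620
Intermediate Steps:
803/(3209 - (-418 - 1*1514)) = 803/(3209 - (-418 - 1514)) = 803/(3209 - 1*(-1932)) = 803/(3209 + 1932) = 803/5141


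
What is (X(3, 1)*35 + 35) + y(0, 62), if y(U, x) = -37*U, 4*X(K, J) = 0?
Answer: 35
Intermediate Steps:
X(K, J) = 0 (X(K, J) = (¼)*0 = 0)
(X(3, 1)*35 + 35) + y(0, 62) = (0*35 + 35) - 37*0 = (0 + 35) + 0 = 35 + 0 = 35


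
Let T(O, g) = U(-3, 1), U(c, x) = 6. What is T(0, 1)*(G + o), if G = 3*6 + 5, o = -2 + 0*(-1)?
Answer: 126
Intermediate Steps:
o = -2 (o = -2 + 0 = -2)
T(O, g) = 6
G = 23 (G = 18 + 5 = 23)
T(0, 1)*(G + o) = 6*(23 - 2) = 6*21 = 126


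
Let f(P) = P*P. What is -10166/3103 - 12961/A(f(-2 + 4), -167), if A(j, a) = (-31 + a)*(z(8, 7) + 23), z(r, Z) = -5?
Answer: 3986359/11059092 ≈ 0.36046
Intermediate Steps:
f(P) = P²
A(j, a) = -558 + 18*a (A(j, a) = (-31 + a)*(-5 + 23) = (-31 + a)*18 = -558 + 18*a)
-10166/3103 - 12961/A(f(-2 + 4), -167) = -10166/3103 - 12961/(-558 + 18*(-167)) = -10166*1/3103 - 12961/(-558 - 3006) = -10166/3103 - 12961/(-3564) = -10166/3103 - 12961*(-1/3564) = -10166/3103 + 12961/3564 = 3986359/11059092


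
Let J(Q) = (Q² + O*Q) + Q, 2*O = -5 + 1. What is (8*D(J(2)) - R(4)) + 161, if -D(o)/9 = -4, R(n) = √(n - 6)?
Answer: 449 - I*√2 ≈ 449.0 - 1.4142*I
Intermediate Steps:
O = -2 (O = (-5 + 1)/2 = (½)*(-4) = -2)
J(Q) = Q² - Q (J(Q) = (Q² - 2*Q) + Q = Q² - Q)
R(n) = √(-6 + n)
D(o) = 36 (D(o) = -9*(-4) = 36)
(8*D(J(2)) - R(4)) + 161 = (8*36 - √(-6 + 4)) + 161 = (288 - √(-2)) + 161 = (288 - I*√2) + 161 = 449 - I*√2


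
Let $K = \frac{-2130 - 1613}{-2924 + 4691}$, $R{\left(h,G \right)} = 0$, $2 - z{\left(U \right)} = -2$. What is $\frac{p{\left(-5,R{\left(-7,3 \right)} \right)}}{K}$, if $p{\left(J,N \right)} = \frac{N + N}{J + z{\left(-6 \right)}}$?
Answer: $0$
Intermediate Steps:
$z{\left(U \right)} = 4$ ($z{\left(U \right)} = 2 - -2 = 2 + 2 = 4$)
$K = - \frac{197}{93}$ ($K = - \frac{3743}{1767} = \left(-3743\right) \frac{1}{1767} = - \frac{197}{93} \approx -2.1183$)
$p{\left(J,N \right)} = \frac{2 N}{4 + J}$ ($p{\left(J,N \right)} = \frac{N + N}{J + 4} = \frac{2 N}{4 + J}$)
$\frac{p{\left(-5,R{\left(-7,3 \right)} \right)}}{K} = \frac{2 \cdot 0 \frac{1}{4 - 5}}{- \frac{197}{93}} = 2 \cdot 0 \frac{1}{-1} \left(- \frac{93}{197}\right) = 2 \cdot 0 \left(-1\right) \left(- \frac{93}{197}\right) = 0 \left(- \frac{93}{197}\right) = 0$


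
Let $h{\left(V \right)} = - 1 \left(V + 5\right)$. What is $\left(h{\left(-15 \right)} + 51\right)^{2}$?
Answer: $3721$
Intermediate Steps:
$h{\left(V \right)} = -5 - V$ ($h{\left(V \right)} = - 1 \left(5 + V\right) = - (5 + V) = -5 - V$)
$\left(h{\left(-15 \right)} + 51\right)^{2} = \left(\left(-5 - -15\right) + 51\right)^{2} = \left(\left(-5 + 15\right) + 51\right)^{2} = \left(10 + 51\right)^{2} = 61^{2} = 3721$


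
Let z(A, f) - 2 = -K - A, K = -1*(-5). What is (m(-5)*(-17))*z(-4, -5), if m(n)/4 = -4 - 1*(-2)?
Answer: 136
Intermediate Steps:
K = 5
m(n) = -8 (m(n) = 4*(-4 - 1*(-2)) = 4*(-4 + 2) = 4*(-2) = -8)
z(A, f) = -3 - A (z(A, f) = 2 + (-1*5 - A) = 2 + (-5 - A) = -3 - A)
(m(-5)*(-17))*z(-4, -5) = (-8*(-17))*(-3 - 1*(-4)) = 136*(-3 + 4) = 136*1 = 136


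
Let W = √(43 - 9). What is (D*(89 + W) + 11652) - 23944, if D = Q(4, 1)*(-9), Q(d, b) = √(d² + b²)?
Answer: -12292 - 9*√17*(89 + √34) ≈ -15811.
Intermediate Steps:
Q(d, b) = √(b² + d²)
D = -9*√17 (D = √(1² + 4²)*(-9) = √(1 + 16)*(-9) = √17*(-9) = -9*√17 ≈ -37.108)
W = √34 ≈ 5.8309
(D*(89 + W) + 11652) - 23944 = ((-9*√17)*(89 + √34) + 11652) - 23944 = (-9*√17*(89 + √34) + 11652) - 23944 = (11652 - 9*√17*(89 + √34)) - 23944 = -12292 - 9*√17*(89 + √34)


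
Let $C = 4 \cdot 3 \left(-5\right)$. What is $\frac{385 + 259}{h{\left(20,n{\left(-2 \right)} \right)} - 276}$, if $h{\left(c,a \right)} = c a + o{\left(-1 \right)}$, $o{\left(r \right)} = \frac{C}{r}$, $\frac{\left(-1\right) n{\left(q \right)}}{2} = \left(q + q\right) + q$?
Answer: $\frac{161}{6} \approx 26.833$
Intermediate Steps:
$C = -60$ ($C = 12 \left(-5\right) = -60$)
$n{\left(q \right)} = - 6 q$ ($n{\left(q \right)} = - 2 \left(\left(q + q\right) + q\right) = - 2 \left(2 q + q\right) = - 2 \cdot 3 q = - 6 q$)
$o{\left(r \right)} = - \frac{60}{r}$
$h{\left(c,a \right)} = 60 + a c$ ($h{\left(c,a \right)} = c a - \frac{60}{-1} = a c - -60 = a c + 60 = 60 + a c$)
$\frac{385 + 259}{h{\left(20,n{\left(-2 \right)} \right)} - 276} = \frac{385 + 259}{\left(60 + \left(-6\right) \left(-2\right) 20\right) - 276} = \frac{644}{\left(60 + 12 \cdot 20\right) - 276} = \frac{644}{\left(60 + 240\right) - 276} = \frac{644}{300 - 276} = \frac{644}{24} = 644 \cdot \frac{1}{24} = \frac{161}{6}$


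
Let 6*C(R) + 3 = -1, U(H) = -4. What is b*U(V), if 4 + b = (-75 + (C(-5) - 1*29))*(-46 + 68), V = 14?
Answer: 27680/3 ≈ 9226.7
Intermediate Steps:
C(R) = -⅔ (C(R) = -½ + (⅙)*(-1) = -½ - ⅙ = -⅔)
b = -6920/3 (b = -4 + (-75 + (-⅔ - 1*29))*(-46 + 68) = -4 + (-75 + (-⅔ - 29))*22 = -4 + (-75 - 89/3)*22 = -4 - 314/3*22 = -4 - 6908/3 = -6920/3 ≈ -2306.7)
b*U(V) = -6920/3*(-4) = 27680/3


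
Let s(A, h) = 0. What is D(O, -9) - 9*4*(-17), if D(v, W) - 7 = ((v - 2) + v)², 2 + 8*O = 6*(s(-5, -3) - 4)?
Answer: 2765/4 ≈ 691.25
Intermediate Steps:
O = -13/4 (O = -¼ + (6*(0 - 4))/8 = -¼ + (6*(-4))/8 = -¼ + (⅛)*(-24) = -¼ - 3 = -13/4 ≈ -3.2500)
D(v, W) = 7 + (-2 + 2*v)² (D(v, W) = 7 + ((v - 2) + v)² = 7 + ((-2 + v) + v)² = 7 + (-2 + 2*v)²)
D(O, -9) - 9*4*(-17) = (7 + 4*(-1 - 13/4)²) - 9*4*(-17) = (7 + 4*(-17/4)²) - 36*(-17) = (7 + 4*(289/16)) - 1*(-612) = (7 + 289/4) + 612 = 317/4 + 612 = 2765/4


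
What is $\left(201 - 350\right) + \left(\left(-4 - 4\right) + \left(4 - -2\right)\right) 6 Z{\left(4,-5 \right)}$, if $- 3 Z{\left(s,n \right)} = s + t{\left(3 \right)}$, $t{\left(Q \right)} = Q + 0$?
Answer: $-121$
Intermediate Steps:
$t{\left(Q \right)} = Q$
$Z{\left(s,n \right)} = -1 - \frac{s}{3}$ ($Z{\left(s,n \right)} = - \frac{s + 3}{3} = - \frac{3 + s}{3} = -1 - \frac{s}{3}$)
$\left(201 - 350\right) + \left(\left(-4 - 4\right) + \left(4 - -2\right)\right) 6 Z{\left(4,-5 \right)} = \left(201 - 350\right) + \left(\left(-4 - 4\right) + \left(4 - -2\right)\right) 6 \left(-1 - \frac{4}{3}\right) = -149 + \left(-8 + \left(4 + 2\right)\right) 6 \left(-1 - \frac{4}{3}\right) = -149 + \left(-8 + 6\right) 6 \left(- \frac{7}{3}\right) = -149 + \left(-2\right) 6 \left(- \frac{7}{3}\right) = -149 - -28 = -149 + 28 = -121$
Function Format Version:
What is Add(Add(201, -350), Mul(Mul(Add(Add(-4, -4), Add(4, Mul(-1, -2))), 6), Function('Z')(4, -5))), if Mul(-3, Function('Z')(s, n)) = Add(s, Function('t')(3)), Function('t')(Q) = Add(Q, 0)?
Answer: -121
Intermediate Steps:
Function('t')(Q) = Q
Function('Z')(s, n) = Add(-1, Mul(Rational(-1, 3), s)) (Function('Z')(s, n) = Mul(Rational(-1, 3), Add(s, 3)) = Mul(Rational(-1, 3), Add(3, s)) = Add(-1, Mul(Rational(-1, 3), s)))
Add(Add(201, -350), Mul(Mul(Add(Add(-4, -4), Add(4, Mul(-1, -2))), 6), Function('Z')(4, -5))) = Add(Add(201, -350), Mul(Mul(Add(Add(-4, -4), Add(4, Mul(-1, -2))), 6), Add(-1, Mul(Rational(-1, 3), 4)))) = Add(-149, Mul(Mul(Add(-8, Add(4, 2)), 6), Add(-1, Rational(-4, 3)))) = Add(-149, Mul(Mul(Add(-8, 6), 6), Rational(-7, 3))) = Add(-149, Mul(Mul(-2, 6), Rational(-7, 3))) = Add(-149, Mul(-12, Rational(-7, 3))) = Add(-149, 28) = -121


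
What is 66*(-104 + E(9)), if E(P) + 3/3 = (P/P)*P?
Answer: -6336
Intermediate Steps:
E(P) = -1 + P (E(P) = -1 + (P/P)*P = -1 + 1*P = -1 + P)
66*(-104 + E(9)) = 66*(-104 + (-1 + 9)) = 66*(-104 + 8) = 66*(-96) = -6336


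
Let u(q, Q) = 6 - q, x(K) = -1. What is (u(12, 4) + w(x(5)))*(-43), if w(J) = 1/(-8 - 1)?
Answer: 2365/9 ≈ 262.78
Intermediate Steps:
w(J) = -⅑ (w(J) = 1/(-9) = -⅑)
(u(12, 4) + w(x(5)))*(-43) = ((6 - 1*12) - ⅑)*(-43) = ((6 - 12) - ⅑)*(-43) = (-6 - ⅑)*(-43) = -55/9*(-43) = 2365/9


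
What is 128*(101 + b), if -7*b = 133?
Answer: 10496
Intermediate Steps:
b = -19 (b = -⅐*133 = -19)
128*(101 + b) = 128*(101 - 19) = 128*82 = 10496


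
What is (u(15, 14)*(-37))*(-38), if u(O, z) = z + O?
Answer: 40774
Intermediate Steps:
u(O, z) = O + z
(u(15, 14)*(-37))*(-38) = ((15 + 14)*(-37))*(-38) = (29*(-37))*(-38) = -1073*(-38) = 40774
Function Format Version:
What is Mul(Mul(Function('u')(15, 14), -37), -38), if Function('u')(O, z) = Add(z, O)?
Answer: 40774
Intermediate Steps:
Function('u')(O, z) = Add(O, z)
Mul(Mul(Function('u')(15, 14), -37), -38) = Mul(Mul(Add(15, 14), -37), -38) = Mul(Mul(29, -37), -38) = Mul(-1073, -38) = 40774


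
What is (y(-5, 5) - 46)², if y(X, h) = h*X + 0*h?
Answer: 5041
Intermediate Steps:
y(X, h) = X*h (y(X, h) = X*h + 0 = X*h)
(y(-5, 5) - 46)² = (-5*5 - 46)² = (-25 - 46)² = (-71)² = 5041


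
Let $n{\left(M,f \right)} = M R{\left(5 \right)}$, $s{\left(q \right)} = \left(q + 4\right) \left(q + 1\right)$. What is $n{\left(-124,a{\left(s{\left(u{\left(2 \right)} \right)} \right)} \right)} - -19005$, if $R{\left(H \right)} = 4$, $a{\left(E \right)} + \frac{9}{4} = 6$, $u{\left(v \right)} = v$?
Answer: $18509$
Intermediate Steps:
$s{\left(q \right)} = \left(1 + q\right) \left(4 + q\right)$ ($s{\left(q \right)} = \left(4 + q\right) \left(1 + q\right) = \left(1 + q\right) \left(4 + q\right)$)
$a{\left(E \right)} = \frac{15}{4}$ ($a{\left(E \right)} = - \frac{9}{4} + 6 = \frac{15}{4}$)
$n{\left(M,f \right)} = 4 M$ ($n{\left(M,f \right)} = M 4 = 4 M$)
$n{\left(-124,a{\left(s{\left(u{\left(2 \right)} \right)} \right)} \right)} - -19005 = 4 \left(-124\right) - -19005 = -496 + 19005 = 18509$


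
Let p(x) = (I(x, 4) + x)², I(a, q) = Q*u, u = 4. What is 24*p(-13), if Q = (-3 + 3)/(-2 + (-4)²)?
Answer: 4056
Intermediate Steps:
Q = 0 (Q = 0/(-2 + 16) = 0/14 = 0*(1/14) = 0)
I(a, q) = 0 (I(a, q) = 0*4 = 0)
p(x) = x² (p(x) = (0 + x)² = x²)
24*p(-13) = 24*(-13)² = 24*169 = 4056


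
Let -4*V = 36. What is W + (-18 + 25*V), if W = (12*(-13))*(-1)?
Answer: -87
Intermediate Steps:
V = -9 (V = -1/4*36 = -9)
W = 156 (W = -156*(-1) = 156)
W + (-18 + 25*V) = 156 + (-18 + 25*(-9)) = 156 + (-18 - 225) = 156 - 243 = -87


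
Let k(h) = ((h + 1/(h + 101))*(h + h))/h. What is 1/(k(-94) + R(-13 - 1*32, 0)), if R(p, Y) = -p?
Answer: -7/999 ≈ -0.0070070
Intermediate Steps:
k(h) = 2*h + 2/(101 + h) (k(h) = ((h + 1/(101 + h))*(2*h))/h = (2*h*(h + 1/(101 + h)))/h = 2*h + 2/(101 + h))
1/(k(-94) + R(-13 - 1*32, 0)) = 1/(2*(1 + (-94)² + 101*(-94))/(101 - 94) - (-13 - 1*32)) = 1/(2*(1 + 8836 - 9494)/7 - (-13 - 32)) = 1/(2*(⅐)*(-657) - 1*(-45)) = 1/(-1314/7 + 45) = 1/(-999/7) = -7/999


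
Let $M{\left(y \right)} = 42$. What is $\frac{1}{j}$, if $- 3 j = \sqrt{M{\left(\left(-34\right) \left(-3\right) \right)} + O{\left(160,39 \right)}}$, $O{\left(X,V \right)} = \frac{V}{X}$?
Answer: $- \frac{4 \sqrt{7510}}{751} \approx -0.46157$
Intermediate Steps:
$j = - \frac{\sqrt{7510}}{40}$ ($j = - \frac{\sqrt{42 + \frac{39}{160}}}{3} = - \frac{\sqrt{\frac{6759}{160}}}{3} = - \frac{\frac{3}{40} \sqrt{7510}}{3} = - \frac{\sqrt{7510}}{40} \approx -2.1665$)
$\frac{1}{j} = \frac{1}{\left(- \frac{1}{40}\right) \sqrt{7510}} = - \frac{4 \sqrt{7510}}{751}$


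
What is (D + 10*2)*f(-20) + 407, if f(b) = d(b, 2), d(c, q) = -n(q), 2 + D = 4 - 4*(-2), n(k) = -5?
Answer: 557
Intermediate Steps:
D = 10 (D = -2 + (4 - 4*(-2)) = -2 + (4 + 8) = -2 + 12 = 10)
d(c, q) = 5 (d(c, q) = -1*(-5) = 5)
f(b) = 5
(D + 10*2)*f(-20) + 407 = (10 + 10*2)*5 + 407 = (10 + 20)*5 + 407 = 30*5 + 407 = 150 + 407 = 557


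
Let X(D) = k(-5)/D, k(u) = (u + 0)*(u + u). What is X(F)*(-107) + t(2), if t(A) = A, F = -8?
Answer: 2683/4 ≈ 670.75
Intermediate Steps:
k(u) = 2*u**2 (k(u) = u*(2*u) = 2*u**2)
X(D) = 50/D (X(D) = (2*(-5)**2)/D = (2*25)/D = 50/D)
X(F)*(-107) + t(2) = (50/(-8))*(-107) + 2 = (50*(-1/8))*(-107) + 2 = -25/4*(-107) + 2 = 2675/4 + 2 = 2683/4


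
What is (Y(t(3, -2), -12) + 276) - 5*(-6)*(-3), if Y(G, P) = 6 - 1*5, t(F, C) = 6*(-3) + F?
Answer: 187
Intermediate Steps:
t(F, C) = -18 + F
Y(G, P) = 1 (Y(G, P) = 6 - 5 = 1)
(Y(t(3, -2), -12) + 276) - 5*(-6)*(-3) = (1 + 276) - 5*(-6)*(-3) = 277 + 30*(-3) = 277 - 90 = 187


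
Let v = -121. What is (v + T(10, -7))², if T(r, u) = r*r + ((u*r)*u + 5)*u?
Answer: 12152196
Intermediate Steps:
T(r, u) = r² + u*(5 + r*u²) (T(r, u) = r² + ((r*u)*u + 5)*u = r² + (r*u² + 5)*u = r² + (5 + r*u²)*u = r² + u*(5 + r*u²))
(v + T(10, -7))² = (-121 + (10² + 5*(-7) + 10*(-7)³))² = (-121 + (100 - 35 + 10*(-343)))² = (-121 + (100 - 35 - 3430))² = (-121 - 3365)² = (-3486)² = 12152196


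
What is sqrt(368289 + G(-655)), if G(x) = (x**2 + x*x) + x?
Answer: 2*sqrt(306421) ≈ 1107.1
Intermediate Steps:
G(x) = x + 2*x**2 (G(x) = (x**2 + x**2) + x = 2*x**2 + x = x + 2*x**2)
sqrt(368289 + G(-655)) = sqrt(368289 - 655*(1 + 2*(-655))) = sqrt(368289 - 655*(1 - 1310)) = sqrt(368289 - 655*(-1309)) = sqrt(368289 + 857395) = sqrt(1225684) = 2*sqrt(306421)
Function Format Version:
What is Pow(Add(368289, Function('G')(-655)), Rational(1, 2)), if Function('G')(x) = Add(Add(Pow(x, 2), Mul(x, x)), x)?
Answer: Mul(2, Pow(306421, Rational(1, 2))) ≈ 1107.1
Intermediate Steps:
Function('G')(x) = Add(x, Mul(2, Pow(x, 2))) (Function('G')(x) = Add(Add(Pow(x, 2), Pow(x, 2)), x) = Add(Mul(2, Pow(x, 2)), x) = Add(x, Mul(2, Pow(x, 2))))
Pow(Add(368289, Function('G')(-655)), Rational(1, 2)) = Pow(Add(368289, Mul(-655, Add(1, Mul(2, -655)))), Rational(1, 2)) = Pow(Add(368289, Mul(-655, Add(1, -1310))), Rational(1, 2)) = Pow(Add(368289, Mul(-655, -1309)), Rational(1, 2)) = Pow(Add(368289, 857395), Rational(1, 2)) = Pow(1225684, Rational(1, 2)) = Mul(2, Pow(306421, Rational(1, 2)))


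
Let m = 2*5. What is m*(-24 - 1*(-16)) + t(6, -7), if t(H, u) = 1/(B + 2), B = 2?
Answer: -319/4 ≈ -79.750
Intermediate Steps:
m = 10
t(H, u) = ¼ (t(H, u) = 1/(2 + 2) = 1/4 = ¼)
m*(-24 - 1*(-16)) + t(6, -7) = 10*(-24 - 1*(-16)) + ¼ = 10*(-24 + 16) + ¼ = 10*(-8) + ¼ = -80 + ¼ = -319/4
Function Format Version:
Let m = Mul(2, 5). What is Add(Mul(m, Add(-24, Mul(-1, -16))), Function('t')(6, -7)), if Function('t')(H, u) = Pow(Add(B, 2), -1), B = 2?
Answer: Rational(-319, 4) ≈ -79.750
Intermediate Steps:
m = 10
Function('t')(H, u) = Rational(1, 4) (Function('t')(H, u) = Pow(Add(2, 2), -1) = Pow(4, -1) = Rational(1, 4))
Add(Mul(m, Add(-24, Mul(-1, -16))), Function('t')(6, -7)) = Add(Mul(10, Add(-24, Mul(-1, -16))), Rational(1, 4)) = Add(Mul(10, Add(-24, 16)), Rational(1, 4)) = Add(Mul(10, -8), Rational(1, 4)) = Add(-80, Rational(1, 4)) = Rational(-319, 4)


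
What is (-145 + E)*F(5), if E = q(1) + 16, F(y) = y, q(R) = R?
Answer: -640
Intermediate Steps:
E = 17 (E = 1 + 16 = 17)
(-145 + E)*F(5) = (-145 + 17)*5 = -128*5 = -640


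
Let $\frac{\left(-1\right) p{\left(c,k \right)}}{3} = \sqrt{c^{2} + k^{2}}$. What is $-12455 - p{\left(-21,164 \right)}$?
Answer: $-12455 + 3 \sqrt{27337} \approx -11959.0$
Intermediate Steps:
$p{\left(c,k \right)} = - 3 \sqrt{c^{2} + k^{2}}$
$-12455 - p{\left(-21,164 \right)} = -12455 - - 3 \sqrt{\left(-21\right)^{2} + 164^{2}} = -12455 - - 3 \sqrt{441 + 26896} = -12455 - - 3 \sqrt{27337} = -12455 + 3 \sqrt{27337}$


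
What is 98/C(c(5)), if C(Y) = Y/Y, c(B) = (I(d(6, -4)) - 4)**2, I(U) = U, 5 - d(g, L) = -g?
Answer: 98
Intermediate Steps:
d(g, L) = 5 + g (d(g, L) = 5 - (-1)*g = 5 + g)
c(B) = 49 (c(B) = ((5 + 6) - 4)**2 = (11 - 4)**2 = 7**2 = 49)
C(Y) = 1
98/C(c(5)) = 98/1 = 1*98 = 98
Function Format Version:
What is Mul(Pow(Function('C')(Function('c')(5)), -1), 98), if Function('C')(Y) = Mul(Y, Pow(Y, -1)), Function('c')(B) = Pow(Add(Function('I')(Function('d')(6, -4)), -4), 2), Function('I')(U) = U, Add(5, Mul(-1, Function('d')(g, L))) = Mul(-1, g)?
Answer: 98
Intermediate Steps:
Function('d')(g, L) = Add(5, g) (Function('d')(g, L) = Add(5, Mul(-1, Mul(-1, g))) = Add(5, g))
Function('c')(B) = 49 (Function('c')(B) = Pow(Add(Add(5, 6), -4), 2) = Pow(Add(11, -4), 2) = Pow(7, 2) = 49)
Function('C')(Y) = 1
Mul(Pow(Function('C')(Function('c')(5)), -1), 98) = Mul(Pow(1, -1), 98) = Mul(1, 98) = 98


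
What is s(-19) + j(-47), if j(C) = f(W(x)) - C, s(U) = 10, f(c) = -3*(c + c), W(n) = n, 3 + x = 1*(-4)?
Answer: 99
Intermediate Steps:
x = -7 (x = -3 + 1*(-4) = -3 - 4 = -7)
f(c) = -6*c
j(C) = 42 - C (j(C) = -6*(-7) - C = 42 - C)
s(-19) + j(-47) = 10 + (42 - 1*(-47)) = 10 + (42 + 47) = 10 + 89 = 99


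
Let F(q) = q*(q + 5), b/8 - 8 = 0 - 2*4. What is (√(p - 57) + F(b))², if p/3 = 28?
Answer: 27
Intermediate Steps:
p = 84 (p = 3*28 = 84)
b = 0 (b = 64 + 8*(0 - 2*4) = 64 + 8*(0 - 8) = 64 + 8*(-8) = 64 - 64 = 0)
F(q) = q*(5 + q)
(√(p - 57) + F(b))² = (√(84 - 57) + 0*(5 + 0))² = (√27 + 0*5)² = (3*√3 + 0)² = (3*√3)² = 27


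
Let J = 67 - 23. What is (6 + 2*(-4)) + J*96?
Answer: 4222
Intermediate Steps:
J = 44
(6 + 2*(-4)) + J*96 = (6 + 2*(-4)) + 44*96 = (6 - 8) + 4224 = -2 + 4224 = 4222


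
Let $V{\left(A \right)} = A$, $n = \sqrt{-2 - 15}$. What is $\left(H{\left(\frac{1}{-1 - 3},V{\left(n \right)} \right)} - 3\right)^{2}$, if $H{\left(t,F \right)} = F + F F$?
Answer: $383 - 40 i \sqrt{17} \approx 383.0 - 164.92 i$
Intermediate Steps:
$n = i \sqrt{17}$ ($n = \sqrt{-2 - 15} = \sqrt{-17} = i \sqrt{17} \approx 4.1231 i$)
$H{\left(t,F \right)} = F + F^{2}$
$\left(H{\left(\frac{1}{-1 - 3},V{\left(n \right)} \right)} - 3\right)^{2} = \left(i \sqrt{17} \left(1 + i \sqrt{17}\right) - 3\right)^{2} = \left(-3 + i \sqrt{17} \left(1 + i \sqrt{17}\right)\right)^{2}$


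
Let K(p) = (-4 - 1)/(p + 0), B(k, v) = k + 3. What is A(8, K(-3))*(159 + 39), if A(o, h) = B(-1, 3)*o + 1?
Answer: 3366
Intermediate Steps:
B(k, v) = 3 + k
K(p) = -5/p
A(o, h) = 1 + 2*o (A(o, h) = (3 - 1)*o + 1 = 2*o + 1 = 1 + 2*o)
A(8, K(-3))*(159 + 39) = (1 + 2*8)*(159 + 39) = (1 + 16)*198 = 17*198 = 3366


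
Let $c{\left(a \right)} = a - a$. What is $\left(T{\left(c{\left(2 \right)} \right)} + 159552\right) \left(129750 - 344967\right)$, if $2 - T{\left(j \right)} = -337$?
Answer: $-34411261347$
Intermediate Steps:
$c{\left(a \right)} = 0$
$T{\left(j \right)} = 339$ ($T{\left(j \right)} = 2 - -337 = 2 + 337 = 339$)
$\left(T{\left(c{\left(2 \right)} \right)} + 159552\right) \left(129750 - 344967\right) = \left(339 + 159552\right) \left(129750 - 344967\right) = 159891 \left(-215217\right) = -34411261347$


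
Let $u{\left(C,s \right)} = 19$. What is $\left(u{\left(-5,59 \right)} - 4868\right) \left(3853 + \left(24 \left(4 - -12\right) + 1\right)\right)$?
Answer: $-20550062$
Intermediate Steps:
$\left(u{\left(-5,59 \right)} - 4868\right) \left(3853 + \left(24 \left(4 - -12\right) + 1\right)\right) = \left(19 - 4868\right) \left(3853 + \left(24 \left(4 - -12\right) + 1\right)\right) = - 4849 \left(3853 + \left(24 \left(4 + 12\right) + 1\right)\right) = - 4849 \left(3853 + \left(24 \cdot 16 + 1\right)\right) = - 4849 \left(3853 + \left(384 + 1\right)\right) = - 4849 \left(3853 + 385\right) = \left(-4849\right) 4238 = -20550062$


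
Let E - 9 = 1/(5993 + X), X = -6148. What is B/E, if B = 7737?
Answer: 1199235/1394 ≈ 860.28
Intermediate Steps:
E = 1394/155 (E = 9 + 1/(5993 - 6148) = 9 + 1/(-155) = 9 - 1/155 = 1394/155 ≈ 8.9935)
B/E = 7737/(1394/155) = 7737*(155/1394) = 1199235/1394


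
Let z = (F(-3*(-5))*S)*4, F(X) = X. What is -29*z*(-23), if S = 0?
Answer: 0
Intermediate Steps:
z = 0 (z = (-3*(-5)*0)*4 = (15*0)*4 = 0*4 = 0)
-29*z*(-23) = -29*0*(-23) = 0*(-23) = 0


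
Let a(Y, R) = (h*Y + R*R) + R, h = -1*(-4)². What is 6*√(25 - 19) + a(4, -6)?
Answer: -34 + 6*√6 ≈ -19.303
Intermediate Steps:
h = -16 (h = -1*16 = -16)
a(Y, R) = R + R² - 16*Y (a(Y, R) = (-16*Y + R*R) + R = (-16*Y + R²) + R = (R² - 16*Y) + R = R + R² - 16*Y)
6*√(25 - 19) + a(4, -6) = 6*√(25 - 19) + (-6 + (-6)² - 16*4) = 6*√6 + (-6 + 36 - 64) = 6*√6 - 34 = -34 + 6*√6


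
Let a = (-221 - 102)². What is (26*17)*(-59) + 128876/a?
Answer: -2720562786/104329 ≈ -26077.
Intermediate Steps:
a = 104329 (a = (-323)² = 104329)
(26*17)*(-59) + 128876/a = (26*17)*(-59) + 128876/104329 = 442*(-59) + 128876*(1/104329) = -26078 + 128876/104329 = -2720562786/104329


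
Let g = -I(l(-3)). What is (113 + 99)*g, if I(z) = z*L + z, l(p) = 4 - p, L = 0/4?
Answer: -1484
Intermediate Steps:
L = 0 (L = 0*(¼) = 0)
I(z) = z (I(z) = z*0 + z = 0 + z = z)
g = -7 (g = -(4 - 1*(-3)) = -(4 + 3) = -1*7 = -7)
(113 + 99)*g = (113 + 99)*(-7) = 212*(-7) = -1484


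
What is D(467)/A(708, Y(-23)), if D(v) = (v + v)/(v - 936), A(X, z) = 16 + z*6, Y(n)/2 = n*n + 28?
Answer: -467/1571150 ≈ -0.00029723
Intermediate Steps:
Y(n) = 56 + 2*n² (Y(n) = 2*(n*n + 28) = 2*(n² + 28) = 2*(28 + n²) = 56 + 2*n²)
A(X, z) = 16 + 6*z
D(v) = 2*v/(-936 + v) (D(v) = (2*v)/(-936 + v) = 2*v/(-936 + v))
D(467)/A(708, Y(-23)) = (2*467/(-936 + 467))/(16 + 6*(56 + 2*(-23)²)) = (2*467/(-469))/(16 + 6*(56 + 2*529)) = (2*467*(-1/469))/(16 + 6*(56 + 1058)) = -934/(469*(16 + 6*1114)) = -934/(469*(16 + 6684)) = -934/469/6700 = -934/469*1/6700 = -467/1571150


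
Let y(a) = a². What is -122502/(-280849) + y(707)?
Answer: 140382214303/280849 ≈ 4.9985e+5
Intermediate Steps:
-122502/(-280849) + y(707) = -122502/(-280849) + 707² = -122502*(-1/280849) + 499849 = 122502/280849 + 499849 = 140382214303/280849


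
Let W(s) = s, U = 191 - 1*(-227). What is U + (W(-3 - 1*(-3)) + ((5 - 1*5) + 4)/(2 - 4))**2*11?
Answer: 462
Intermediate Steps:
U = 418 (U = 191 + 227 = 418)
U + (W(-3 - 1*(-3)) + ((5 - 1*5) + 4)/(2 - 4))**2*11 = 418 + ((-3 - 1*(-3)) + ((5 - 1*5) + 4)/(2 - 4))**2*11 = 418 + ((-3 + 3) + ((5 - 5) + 4)/(-2))**2*11 = 418 + (0 + (0 + 4)*(-1/2))**2*11 = 418 + (0 + 4*(-1/2))**2*11 = 418 + (0 - 2)**2*11 = 418 + (-2)**2*11 = 418 + 4*11 = 418 + 44 = 462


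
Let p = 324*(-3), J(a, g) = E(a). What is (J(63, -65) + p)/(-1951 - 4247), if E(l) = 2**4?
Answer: 478/3099 ≈ 0.15424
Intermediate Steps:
E(l) = 16
J(a, g) = 16
p = -972
(J(63, -65) + p)/(-1951 - 4247) = (16 - 972)/(-1951 - 4247) = -956/(-6198) = -956*(-1/6198) = 478/3099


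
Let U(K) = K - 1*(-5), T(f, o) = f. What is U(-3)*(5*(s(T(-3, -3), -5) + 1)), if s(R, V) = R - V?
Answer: 30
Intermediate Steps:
U(K) = 5 + K (U(K) = K + 5 = 5 + K)
U(-3)*(5*(s(T(-3, -3), -5) + 1)) = (5 - 3)*(5*((-3 - 1*(-5)) + 1)) = 2*(5*((-3 + 5) + 1)) = 2*(5*(2 + 1)) = 2*(5*3) = 2*15 = 30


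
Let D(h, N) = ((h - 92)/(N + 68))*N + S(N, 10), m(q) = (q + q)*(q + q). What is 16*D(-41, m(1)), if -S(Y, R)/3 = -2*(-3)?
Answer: -3656/9 ≈ -406.22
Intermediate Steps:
S(Y, R) = -18 (S(Y, R) = -(-6)*(-3) = -3*6 = -18)
m(q) = 4*q**2 (m(q) = (2*q)*(2*q) = 4*q**2)
D(h, N) = -18 + N*(-92 + h)/(68 + N) (D(h, N) = ((h - 92)/(N + 68))*N - 18 = ((-92 + h)/(68 + N))*N - 18 = N*(-92 + h)/(68 + N) - 18 = -18 + N*(-92 + h)/(68 + N))
16*D(-41, m(1)) = 16*((-1224 - 440*1**2 + (4*1**2)*(-41))/(68 + 4*1**2)) = 16*((-1224 - 440 + (4*1)*(-41))/(68 + 4*1)) = 16*((-1224 - 110*4 + 4*(-41))/(68 + 4)) = 16*((-1224 - 440 - 164)/72) = 16*((1/72)*(-1828)) = 16*(-457/18) = -3656/9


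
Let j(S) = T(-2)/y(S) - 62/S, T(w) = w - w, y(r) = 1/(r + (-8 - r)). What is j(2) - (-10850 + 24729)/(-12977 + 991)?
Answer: -357687/11986 ≈ -29.842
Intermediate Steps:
y(r) = -⅛ (y(r) = 1/(-8) = -⅛)
T(w) = 0
j(S) = -62/S (j(S) = 0/(-⅛) - 62/S = 0*(-8) - 62/S = 0 - 62/S = -62/S)
j(2) - (-10850 + 24729)/(-12977 + 991) = -62/2 - (-10850 + 24729)/(-12977 + 991) = -62*½ - 13879/(-11986) = -31 - 13879*(-1)/11986 = -31 - 1*(-13879/11986) = -31 + 13879/11986 = -357687/11986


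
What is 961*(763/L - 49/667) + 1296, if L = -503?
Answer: -77949552/335501 ≈ -232.34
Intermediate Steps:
961*(763/L - 49/667) + 1296 = 961*(763/(-503) - 49/667) + 1296 = 961*(763*(-1/503) - 49*1/667) + 1296 = 961*(-763/503 - 49/667) + 1296 = 961*(-533568/335501) + 1296 = -512758848/335501 + 1296 = -77949552/335501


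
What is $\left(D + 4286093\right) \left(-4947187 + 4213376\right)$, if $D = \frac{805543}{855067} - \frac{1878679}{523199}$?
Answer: $- \frac{1407059913948242854082263}{447370199333} \approx -3.1452 \cdot 10^{12}$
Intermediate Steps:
$D = - \frac{1184937124436}{447370199333}$ ($D = 805543 \cdot \frac{1}{855067} - \frac{1878679}{523199} = \frac{805543}{855067} - \frac{1878679}{523199} = - \frac{1184937124436}{447370199333} \approx -2.6487$)
$\left(D + 4286093\right) \left(-4947187 + 4213376\right) = \left(- \frac{1184937124436}{447370199333} + 4286093\right) \left(-4947187 + 4213376\right) = \frac{1917469094832651533}{447370199333} \left(-733811\right) = - \frac{1407059913948242854082263}{447370199333}$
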